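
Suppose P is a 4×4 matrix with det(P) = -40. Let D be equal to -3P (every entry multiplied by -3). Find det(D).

For a 4×4 matrix, det(-3P) = (-3)^4·det(P) = 81·det(P).
det(D) = (81)·(-40) = -3240

det(D) = -3240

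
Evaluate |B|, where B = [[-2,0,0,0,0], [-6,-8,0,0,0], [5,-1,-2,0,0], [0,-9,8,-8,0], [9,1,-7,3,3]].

768

B is lower triangular, so det(B) is the product of the diagonal entries:
det = (-2) · (-8) · (-2) · (-8) · (3) = 768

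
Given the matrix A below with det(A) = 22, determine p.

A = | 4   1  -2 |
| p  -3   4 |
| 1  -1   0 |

Expanding along the column containing p, det(A) is linear in p: det(A) = (2)·p + (14).
Set (2)·p + (14) = 22  ⇒  (2)·p = 8  ⇒  p = 4.

p = 4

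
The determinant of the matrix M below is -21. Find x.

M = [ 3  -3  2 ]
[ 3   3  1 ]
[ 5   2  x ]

Expanding along the column containing x, det(M) is linear in x: det(M) = (18)·x + (-39).
Set (18)·x + (-39) = -21  ⇒  (18)·x = 18  ⇒  x = 1.

1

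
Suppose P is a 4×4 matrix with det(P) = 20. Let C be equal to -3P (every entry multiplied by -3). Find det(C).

1620

For a 4×4 matrix, det(-3P) = (-3)^4·det(P) = 81·det(P).
det(C) = (81)·(20) = 1620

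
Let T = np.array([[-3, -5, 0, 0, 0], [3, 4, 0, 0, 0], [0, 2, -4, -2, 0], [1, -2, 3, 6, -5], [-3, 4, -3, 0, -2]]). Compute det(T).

det(T) = 18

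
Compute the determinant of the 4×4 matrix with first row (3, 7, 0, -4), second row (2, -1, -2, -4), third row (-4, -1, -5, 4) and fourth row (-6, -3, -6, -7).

Expand along row 1 (it has 1 zero):
  + (3) · M_11   where M_11 = det([-1 -2 -4; -1 -5 4; -3 -6 -7]) = 15
  − (7) · M_12   where M_12 = det([2 -2 -4; -4 -5 4; -6 -6 -7]) = 246
  − (-4) · M_14   where M_14 = det([2 -1 -2; -4 -1 -5; -6 -3 -6]) = -36
det = (+1)·(3)·(15) + (-1)·(7)·(246) + (-1)·(-4)·(-36) = -1821

-1821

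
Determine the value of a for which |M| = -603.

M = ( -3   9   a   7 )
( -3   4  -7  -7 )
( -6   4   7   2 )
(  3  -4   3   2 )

Expanding along the column containing a, det(M) is linear in a: det(M) = (-60)·a + (-363).
Set (-60)·a + (-363) = -603  ⇒  (-60)·a = -240  ⇒  a = 4.

a = 4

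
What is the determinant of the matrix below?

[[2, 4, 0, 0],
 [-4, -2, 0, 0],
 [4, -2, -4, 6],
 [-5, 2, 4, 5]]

The determinant is -528.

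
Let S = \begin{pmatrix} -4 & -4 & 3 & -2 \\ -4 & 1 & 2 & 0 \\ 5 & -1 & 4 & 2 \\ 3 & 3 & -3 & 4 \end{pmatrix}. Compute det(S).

Expand along row 2 (it has 1 zero):
  − (-4) · M_21   where M_21 = det([-4 3 -2; -1 4 2; 3 -3 4]) = -40
  + (1) · M_22   where M_22 = det([-4 3 -2; 5 4 2; 3 -3 4]) = -76
  − (2) · M_23   where M_23 = det([-4 -4 -2; 5 -1 2; 3 3 4]) = 60
det = (-1)·(-4)·(-40) + (+1)·(1)·(-76) + (-1)·(2)·(60) = -356

-356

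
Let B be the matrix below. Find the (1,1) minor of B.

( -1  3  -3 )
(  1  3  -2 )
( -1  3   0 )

Delete row 1 and column 1; the remaining 2×2 submatrix is [3 -2; 3 0].
Its determinant is 3·0 − (-2)·3 = 6.

6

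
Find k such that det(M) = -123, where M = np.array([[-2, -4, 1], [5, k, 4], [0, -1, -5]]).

k = -1

Expanding along the column containing k, det(M) is linear in k: det(M) = (10)·k + (-113).
Set (10)·k + (-113) = -123  ⇒  (10)·k = -10  ⇒  k = -1.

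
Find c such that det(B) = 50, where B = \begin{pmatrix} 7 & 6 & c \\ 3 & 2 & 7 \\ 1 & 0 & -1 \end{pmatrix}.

-2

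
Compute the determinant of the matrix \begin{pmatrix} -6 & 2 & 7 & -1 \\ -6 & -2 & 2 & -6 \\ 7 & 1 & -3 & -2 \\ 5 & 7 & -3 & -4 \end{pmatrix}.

-1784

Expand along row 1:
  + (-6) · M_11   where M_11 = det([-2 2 -6; 1 -3 -2; 7 -3 -4]) = -140
  − (2) · M_12   where M_12 = det([-6 2 -6; 7 -3 -2; 5 -3 -4]) = 36
  + (7) · M_13   where M_13 = det([-6 -2 -6; 7 1 -2; 5 7 -4]) = -360
  − (-1) · M_14   where M_14 = det([-6 -2 2; 7 1 -3; 5 7 -3]) = -32
det = (+1)·(-6)·(-140) + (-1)·(2)·(36) + (+1)·(7)·(-360) + (-1)·(-1)·(-32) = -1784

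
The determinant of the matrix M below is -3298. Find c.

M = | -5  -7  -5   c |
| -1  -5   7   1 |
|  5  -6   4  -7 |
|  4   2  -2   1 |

c = 6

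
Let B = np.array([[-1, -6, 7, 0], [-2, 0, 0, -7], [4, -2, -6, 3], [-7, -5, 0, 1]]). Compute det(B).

3110

Expand along row 2 (it has 2 zeros):
  − (-2) · M_21   where M_21 = det([-6 7 0; -2 -6 3; -5 0 1]) = -55
  + (-7) · M_24   where M_24 = det([-1 -6 7; 4 -2 -6; -7 -5 0]) = -460
det = (-1)·(-2)·(-55) + (+1)·(-7)·(-460) = 3110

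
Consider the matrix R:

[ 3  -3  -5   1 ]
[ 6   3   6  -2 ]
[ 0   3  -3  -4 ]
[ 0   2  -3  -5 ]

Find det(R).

Expand along column 1 (it has 2 zeros):
  + (3) · M_11   where M_11 = det([3 6 -2; 3 -3 -4; 2 -3 -5]) = 57
  − (6) · M_21   where M_21 = det([-3 -5 1; 3 -3 -4; 2 -3 -5]) = -47
det = (+1)·(3)·(57) + (-1)·(6)·(-47) = 453

det(R) = 453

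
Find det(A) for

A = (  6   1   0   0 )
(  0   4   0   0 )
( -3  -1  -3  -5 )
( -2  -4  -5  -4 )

A is block lower-triangular with a 2×2 block and a 2×2 block on the diagonal, so its determinant equals the product of the determinants of the diagonal blocks.
det of the 2×2 block = 24
det of the 2×2 block = -13
det = (24)·(-13) = -312

det(A) = -312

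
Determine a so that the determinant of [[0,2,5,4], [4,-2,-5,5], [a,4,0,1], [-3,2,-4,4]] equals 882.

-1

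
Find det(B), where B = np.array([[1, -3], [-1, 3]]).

det(B) = 0

det(B) = 1·3 − (-3)·(-1) = 3 − 3 = 0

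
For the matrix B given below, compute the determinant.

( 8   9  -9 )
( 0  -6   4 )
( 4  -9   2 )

The determinant is 120.

Expand along row 2:
  + (-6) · |8 -9; 4 2| = (-6)·(16 − (-36)) = -312
  − 4 · |8 9; 4 -9| = −4·(-72 − 36) = 432
Sum: (-312) + (432) = 120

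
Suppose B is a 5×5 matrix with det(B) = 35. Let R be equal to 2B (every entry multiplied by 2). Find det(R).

For a 5×5 matrix, det(2B) = 2^5·det(B) = 32·det(B).
det(R) = (32)·(35) = 1120

1120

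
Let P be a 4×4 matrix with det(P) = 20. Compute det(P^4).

det(P^4) = (det P)^4 = (20)^4 = 160000

The determinant is 160000.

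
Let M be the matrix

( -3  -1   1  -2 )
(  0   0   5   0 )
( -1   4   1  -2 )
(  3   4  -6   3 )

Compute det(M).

Expand along row 2 (it has 3 zeros):
  − (5) · M_23   where M_23 = det([-3 -1 -2; -1 4 -2; 3 4 3]) = -25
det = (-1)·(5)·(-25) = 125

The determinant is 125.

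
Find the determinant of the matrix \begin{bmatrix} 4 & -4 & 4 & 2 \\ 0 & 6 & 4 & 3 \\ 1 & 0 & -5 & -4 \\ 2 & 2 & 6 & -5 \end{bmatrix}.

Expand along row 2 (it has 1 zero):
  + (6) · M_22   where M_22 = det([4 4 2; 1 -5 -4; 2 6 -5]) = 216
  − (4) · M_23   where M_23 = det([4 -4 2; 1 0 -4; 2 2 -5]) = 48
  + (3) · M_24   where M_24 = det([4 -4 4; 1 0 -5; 2 2 6]) = 112
det = (+1)·(6)·(216) + (-1)·(4)·(48) + (+1)·(3)·(112) = 1440

1440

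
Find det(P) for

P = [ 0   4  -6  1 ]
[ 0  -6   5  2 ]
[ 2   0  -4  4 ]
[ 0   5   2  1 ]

det(P) = -258

Expand along column 1 (it has 3 zeros):
  + (2) · M_31   where M_31 = det([4 -6 1; -6 5 2; 5 2 1]) = -129
det = (+1)·(2)·(-129) = -258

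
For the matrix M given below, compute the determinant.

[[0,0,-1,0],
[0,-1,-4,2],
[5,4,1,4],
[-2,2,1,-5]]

det(M) = -19

Expand along row 1 (it has 3 zeros):
  + (-1) · M_13   where M_13 = det([0 -1 2; 5 4 4; -2 2 -5]) = 19
det = (+1)·(-1)·(19) = -19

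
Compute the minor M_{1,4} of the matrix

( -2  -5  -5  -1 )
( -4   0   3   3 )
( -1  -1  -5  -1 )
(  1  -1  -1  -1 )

Delete row 1 and column 4; the remaining 3×3 submatrix is [-4 0 3; -1 -1 -5; 1 -1 -1].
Its determinant is 22.

The minor is 22.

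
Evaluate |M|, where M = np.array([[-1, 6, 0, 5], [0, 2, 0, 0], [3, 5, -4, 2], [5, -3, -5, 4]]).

62

Expand along row 2 (it has 3 zeros):
  + (2) · M_22   where M_22 = det([-1 0 5; 3 -4 2; 5 -5 4]) = 31
det = (+1)·(2)·(31) = 62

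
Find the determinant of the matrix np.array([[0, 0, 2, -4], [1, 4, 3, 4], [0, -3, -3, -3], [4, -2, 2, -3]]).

Expand along row 1 (it has 2 zeros):
  + (2) · M_13   where M_13 = det([1 4 4; 0 -3 -3; 4 -2 -3]) = 3
  − (-4) · M_14   where M_14 = det([1 4 3; 0 -3 -3; 4 -2 2]) = -24
det = (+1)·(2)·(3) + (-1)·(-4)·(-24) = -90

-90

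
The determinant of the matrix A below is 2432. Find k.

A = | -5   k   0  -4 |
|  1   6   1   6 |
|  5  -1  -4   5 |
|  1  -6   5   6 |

Expanding along the column containing k, det(A) is linear in k: det(A) = (-100)·k + (1532).
Set (-100)·k + (1532) = 2432  ⇒  (-100)·k = 900  ⇒  k = -9.

k = -9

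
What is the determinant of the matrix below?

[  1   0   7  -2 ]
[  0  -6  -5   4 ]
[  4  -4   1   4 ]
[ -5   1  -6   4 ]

820

Expand along row 1 (it has 1 zero):
  + (1) · M_11   where M_11 = det([-6 -5 4; -4 1 4; 1 -6 4]) = -176
  + (7) · M_13   where M_13 = det([0 -6 4; 4 -4 4; -5 1 4]) = 152
  − (-2) · M_14   where M_14 = det([0 -6 -5; 4 -4 1; -5 1 -6]) = -34
det = (+1)·(1)·(-176) + (+1)·(7)·(152) + (-1)·(-2)·(-34) = 820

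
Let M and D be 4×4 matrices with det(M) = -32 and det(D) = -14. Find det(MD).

det(MD) = det(M)·det(D) = (-32)·(-14) = 448

448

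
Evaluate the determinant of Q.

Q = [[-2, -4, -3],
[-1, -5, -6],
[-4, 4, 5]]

|Q| = -42

Expand along column 1:
  + (-2) · |-5 -6; 4 5| = (-2)·(-25 − (-24)) = 2
  − (-1) · |-4 -3; 4 5| = −(-1)·(-20 − (-12)) = -8
  + (-4) · |-4 -3; -5 -6| = (-4)·(24 − 15) = -36
Sum: (2) + (-8) + (-36) = -42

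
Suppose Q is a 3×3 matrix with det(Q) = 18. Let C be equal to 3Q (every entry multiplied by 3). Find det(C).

det(C) = 486

For a 3×3 matrix, det(3Q) = 3^3·det(Q) = 27·det(Q).
det(C) = (27)·(18) = 486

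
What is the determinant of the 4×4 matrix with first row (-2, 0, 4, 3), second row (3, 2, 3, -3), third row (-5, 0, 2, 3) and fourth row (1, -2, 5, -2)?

-256

Expand along column 2 (it has 2 zeros):
  + (2) · M_22   where M_22 = det([-2 4 3; -5 2 3; 1 5 -2]) = -71
  + (-2) · M_42   where M_42 = det([-2 4 3; 3 3 -3; -5 2 3]) = 57
det = (+1)·(2)·(-71) + (+1)·(-2)·(57) = -256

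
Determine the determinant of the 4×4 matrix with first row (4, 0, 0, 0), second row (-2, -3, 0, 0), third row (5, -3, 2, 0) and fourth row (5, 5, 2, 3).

The determinant is -72.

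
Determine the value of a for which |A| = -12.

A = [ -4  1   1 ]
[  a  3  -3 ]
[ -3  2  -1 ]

Expanding along the column containing a, det(A) is linear in a: det(A) = (3)·a + (6).
Set (3)·a + (6) = -12  ⇒  (3)·a = -18  ⇒  a = -6.

-6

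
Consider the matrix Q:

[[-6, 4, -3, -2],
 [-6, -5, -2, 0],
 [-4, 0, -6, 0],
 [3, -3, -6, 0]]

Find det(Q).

|Q| = 588

Expand along column 4 (it has 3 zeros):
  − (-2) · M_14   where M_14 = det([-6 -5 -2; -4 0 -6; 3 -3 -6]) = 294
det = (-1)·(-2)·(294) = 588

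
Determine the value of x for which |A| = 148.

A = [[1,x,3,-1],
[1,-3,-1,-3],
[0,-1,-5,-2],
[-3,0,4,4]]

x = -7

Expanding along the row containing x, det(A) is linear in x: det(A) = (-27)·x + (-41).
Set (-27)·x + (-41) = 148  ⇒  (-27)·x = 189  ⇒  x = -7.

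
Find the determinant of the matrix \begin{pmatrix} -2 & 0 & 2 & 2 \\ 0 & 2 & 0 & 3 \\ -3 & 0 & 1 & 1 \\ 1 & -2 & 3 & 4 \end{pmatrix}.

Expand along row 2 (it has 2 zeros):
  + (2) · M_22   where M_22 = det([-2 2 2; -3 1 1; 1 3 4]) = 4
  + (3) · M_24   where M_24 = det([-2 0 2; -3 0 1; 1 -2 3]) = 8
det = (+1)·(2)·(4) + (+1)·(3)·(8) = 32

32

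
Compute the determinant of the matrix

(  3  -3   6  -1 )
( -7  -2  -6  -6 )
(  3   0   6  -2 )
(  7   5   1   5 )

Expand along row 3 (it has 1 zero):
  + (3) · M_31   where M_31 = det([-3 6 -1; -2 -6 -6; 5 1 5]) = -76
  + (6) · M_33   where M_33 = det([3 -3 -1; -7 -2 -6; 7 5 5]) = 102
  − (-2) · M_34   where M_34 = det([3 -3 6; -7 -2 -6; 7 5 1]) = 63
det = (+1)·(3)·(-76) + (+1)·(6)·(102) + (-1)·(-2)·(63) = 510

The determinant is 510.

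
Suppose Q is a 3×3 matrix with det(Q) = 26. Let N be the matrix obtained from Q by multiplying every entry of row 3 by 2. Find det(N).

det(N) = 52

Scaling one row by 2 multiplies the determinant by 2.
det(N) = (2)·(26) = 52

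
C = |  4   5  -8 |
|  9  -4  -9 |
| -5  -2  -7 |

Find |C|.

884

Expand along column 1:
  + 4 · |-4 -9; -2 -7| = 4·(28 − 18) = 40
  − 9 · |5 -8; -2 -7| = −9·(-35 − 16) = 459
  + (-5) · |5 -8; -4 -9| = (-5)·(-45 − 32) = 385
Sum: (40) + (459) + (385) = 884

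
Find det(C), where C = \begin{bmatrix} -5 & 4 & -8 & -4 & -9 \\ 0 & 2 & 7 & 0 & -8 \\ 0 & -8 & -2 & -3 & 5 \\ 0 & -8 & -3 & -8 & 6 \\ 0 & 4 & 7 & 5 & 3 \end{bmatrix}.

Expand along column 1 (it has 4 zeros):
  + (-5) · M_11   where M_11 = det([2 7 0 -8; -8 -2 -3 5; -8 -3 -8 6; 4 7 5 3]) = -3112
det = (+1)·(-5)·(-3112) = 15560

det(C) = 15560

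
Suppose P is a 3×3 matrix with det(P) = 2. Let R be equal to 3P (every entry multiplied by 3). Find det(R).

The determinant is 54.

For a 3×3 matrix, det(3P) = 3^3·det(P) = 27·det(P).
det(R) = (27)·(2) = 54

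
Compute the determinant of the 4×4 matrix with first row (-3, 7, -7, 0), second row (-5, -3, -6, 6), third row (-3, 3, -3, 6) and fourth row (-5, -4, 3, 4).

-1914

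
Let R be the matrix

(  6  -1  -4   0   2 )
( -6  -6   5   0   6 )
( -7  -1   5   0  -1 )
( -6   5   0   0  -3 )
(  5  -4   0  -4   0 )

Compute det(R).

644

Expand along column 4 (it has 4 zeros):
  − (-4) · M_54   where M_54 = det([6 -1 -4 2; -6 -6 5 6; -7 -1 5 -1; -6 5 0 -3]) = 161
det = (-1)·(-4)·(161) = 644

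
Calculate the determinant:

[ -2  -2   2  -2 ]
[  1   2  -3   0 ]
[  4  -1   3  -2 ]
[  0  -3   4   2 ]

The determinant is 38.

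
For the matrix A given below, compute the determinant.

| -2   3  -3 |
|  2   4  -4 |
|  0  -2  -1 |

Expand along row 3:
  − (-2) · |-2 -3; 2 -4| = −(-2)·(8 − (-6)) = 28
  + (-1) · |-2 3; 2 4| = (-1)·(-8 − 6) = 14
Sum: (28) + (14) = 42

The determinant is 42.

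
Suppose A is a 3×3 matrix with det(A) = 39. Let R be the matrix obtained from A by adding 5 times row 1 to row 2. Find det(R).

Adding a multiple of one row to another leaves the determinant unchanged.
det(R) = (1)·(39) = 39

det(R) = 39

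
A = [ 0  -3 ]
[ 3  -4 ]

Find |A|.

det(A) = 0·(-4) − (-3)·3 = 0 − (-9) = 9

9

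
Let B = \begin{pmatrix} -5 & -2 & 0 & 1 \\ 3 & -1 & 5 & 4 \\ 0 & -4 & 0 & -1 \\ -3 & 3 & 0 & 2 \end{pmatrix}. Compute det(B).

det(B) = -35

Expand along column 3 (it has 3 zeros):
  − (5) · M_23   where M_23 = det([-5 -2 1; 0 -4 -1; -3 3 2]) = 7
det = (-1)·(5)·(7) = -35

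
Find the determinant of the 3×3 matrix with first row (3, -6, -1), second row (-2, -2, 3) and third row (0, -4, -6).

Expand along row 3:
  − (-4) · |3 -1; -2 3| = −(-4)·(9 − 2) = 28
  + (-6) · |3 -6; -2 -2| = (-6)·(-6 − 12) = 108
Sum: (28) + (108) = 136

136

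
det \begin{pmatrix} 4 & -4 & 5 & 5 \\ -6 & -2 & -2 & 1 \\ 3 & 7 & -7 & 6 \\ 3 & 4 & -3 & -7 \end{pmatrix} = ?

Expand along row 1:
  + (4) · M_11   where M_11 = det([-2 -2 1; 7 -7 6; 4 -3 -7]) = -273
  − (-4) · M_12   where M_12 = det([-6 -2 1; 3 -7 6; 3 -3 -7]) = -468
  + (5) · M_13   where M_13 = det([-6 -2 1; 3 7 6; 3 4 -7]) = 351
  − (5) · M_14   where M_14 = det([-6 -2 -2; 3 7 -7; 3 4 -3]) = 0
det = (+1)·(4)·(-273) + (-1)·(-4)·(-468) + (+1)·(5)·(351) + (-1)·(5)·(0) = -1209

-1209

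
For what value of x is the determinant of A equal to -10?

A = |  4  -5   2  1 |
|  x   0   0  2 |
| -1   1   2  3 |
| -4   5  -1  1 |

-1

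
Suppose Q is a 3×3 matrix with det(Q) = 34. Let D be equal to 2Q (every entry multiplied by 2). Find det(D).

For a 3×3 matrix, det(2Q) = 2^3·det(Q) = 8·det(Q).
det(D) = (8)·(34) = 272

272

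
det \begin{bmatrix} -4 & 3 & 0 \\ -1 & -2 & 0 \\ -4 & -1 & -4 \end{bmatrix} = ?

The determinant is -44.

Expand along column 3:
  + (-4) · |-4 3; -1 -2| = (-4)·(8 − (-3)) = -44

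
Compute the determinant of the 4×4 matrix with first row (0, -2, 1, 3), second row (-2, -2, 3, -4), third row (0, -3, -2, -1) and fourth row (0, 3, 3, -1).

-50

Expand along column 1 (it has 3 zeros):
  − (-2) · M_21   where M_21 = det([-2 1 3; -3 -2 -1; 3 3 -1]) = -25
det = (-1)·(-2)·(-25) = -50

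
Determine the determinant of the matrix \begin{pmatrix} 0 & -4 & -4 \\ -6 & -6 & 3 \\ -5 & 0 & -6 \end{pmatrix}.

Expand along row 1:
  − (-4) · |-6 3; -5 -6| = −(-4)·(36 − (-15)) = 204
  + (-4) · |-6 -6; -5 0| = (-4)·(0 − 30) = 120
Sum: (204) + (120) = 324

The determinant is 324.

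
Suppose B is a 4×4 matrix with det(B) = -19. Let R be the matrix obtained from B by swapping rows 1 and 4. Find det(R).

19

Swapping two rows multiplies the determinant by −1.
det(R) = (-1)·(-19) = 19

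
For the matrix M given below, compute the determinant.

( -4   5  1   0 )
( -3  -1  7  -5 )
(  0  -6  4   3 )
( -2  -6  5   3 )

det(M) = 299

Expand along row 1 (it has 1 zero):
  + (-4) · M_11   where M_11 = det([-1 7 -5; -6 4 3; -6 5 3]) = 33
  − (5) · M_12   where M_12 = det([-3 7 -5; 0 4 3; -2 5 3]) = -73
  + (1) · M_13   where M_13 = det([-3 -1 -5; 0 -6 3; -2 -6 3]) = 66
det = (+1)·(-4)·(33) + (-1)·(5)·(-73) + (+1)·(1)·(66) = 299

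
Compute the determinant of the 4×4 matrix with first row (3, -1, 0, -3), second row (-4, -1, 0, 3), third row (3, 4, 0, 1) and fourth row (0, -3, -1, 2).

Expand along column 3 (it has 3 zeros):
  − (-1) · M_43   where M_43 = det([3 -1 -3; -4 -1 3; 3 4 1]) = -13
det = (-1)·(-1)·(-13) = -13

The determinant is -13.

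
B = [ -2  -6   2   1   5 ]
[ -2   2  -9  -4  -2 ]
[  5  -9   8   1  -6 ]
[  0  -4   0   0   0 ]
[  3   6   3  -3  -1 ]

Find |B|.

1228

Expand along row 4 (it has 4 zeros):
  + (-4) · M_42   where M_42 = det([-2 2 1 5; -2 -9 -4 -2; 5 8 1 -6; 3 3 -3 -1]) = -307
det = (+1)·(-4)·(-307) = 1228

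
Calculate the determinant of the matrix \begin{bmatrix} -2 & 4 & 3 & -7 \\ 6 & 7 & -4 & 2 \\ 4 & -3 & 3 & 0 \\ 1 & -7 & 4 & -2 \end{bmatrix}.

Expand along row 3 (it has 1 zero):
  + (4) · M_31   where M_31 = det([4 3 -7; 7 -4 2; -7 4 -2]) = 0
  − (-3) · M_32   where M_32 = det([-2 3 -7; 6 -4 2; 1 4 -2]) = -154
  + (3) · M_33   where M_33 = det([-2 4 -7; 6 7 2; 1 -7 -2]) = 399
det = (+1)·(4)·(0) + (-1)·(-3)·(-154) + (+1)·(3)·(399) = 735

735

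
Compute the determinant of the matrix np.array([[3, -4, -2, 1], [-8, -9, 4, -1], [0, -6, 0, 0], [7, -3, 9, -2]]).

-306

Expand along row 3 (it has 3 zeros):
  − (-6) · M_32   where M_32 = det([3 -2 1; -8 4 -1; 7 9 -2]) = -51
det = (-1)·(-6)·(-51) = -306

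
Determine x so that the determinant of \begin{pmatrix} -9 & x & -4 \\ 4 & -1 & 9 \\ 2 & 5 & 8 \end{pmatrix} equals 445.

x = -4

Expanding along the row containing x, det(M) is linear in x: det(M) = (-14)·x + (389).
Set (-14)·x + (389) = 445  ⇒  (-14)·x = 56  ⇒  x = -4.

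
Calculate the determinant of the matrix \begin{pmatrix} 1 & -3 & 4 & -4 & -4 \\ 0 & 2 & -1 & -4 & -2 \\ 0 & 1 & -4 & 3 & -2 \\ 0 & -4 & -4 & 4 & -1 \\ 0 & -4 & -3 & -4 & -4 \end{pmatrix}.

Expand along column 1 (it has 4 zeros):
  + (1) · M_11   where M_11 = det([2 -1 -4 -2; 1 -4 3 -2; -4 -4 4 -1; -4 -3 -4 -4]) = -138
det = (+1)·(1)·(-138) = -138

-138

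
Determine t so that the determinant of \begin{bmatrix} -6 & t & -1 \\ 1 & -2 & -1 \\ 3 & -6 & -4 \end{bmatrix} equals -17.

-5

Expanding along the column containing t, det(B) is linear in t: det(B) = (1)·t + (-12).
Set (1)·t + (-12) = -17  ⇒  (1)·t = -5  ⇒  t = -5.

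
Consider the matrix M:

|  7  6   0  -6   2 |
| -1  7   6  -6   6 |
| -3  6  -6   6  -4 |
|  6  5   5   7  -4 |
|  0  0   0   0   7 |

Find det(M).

-79506

Expand along row 5 (it has 4 zeros):
  + (7) · M_55   where M_55 = det([7 6 0 -6; -1 7 6 -6; -3 6 -6 6; 6 5 5 7]) = -11358
det = (+1)·(7)·(-11358) = -79506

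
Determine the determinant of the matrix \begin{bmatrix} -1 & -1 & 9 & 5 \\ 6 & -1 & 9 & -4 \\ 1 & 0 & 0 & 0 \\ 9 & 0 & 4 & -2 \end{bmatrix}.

The determinant is -36.

Expand along row 3 (it has 3 zeros):
  + (1) · M_31   where M_31 = det([-1 9 5; -1 9 -4; 0 4 -2]) = -36
det = (+1)·(1)·(-36) = -36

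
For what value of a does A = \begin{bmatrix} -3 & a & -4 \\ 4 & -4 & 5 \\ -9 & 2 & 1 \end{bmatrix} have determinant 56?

2

Expanding along the column containing a, det(A) is linear in a: det(A) = (-49)·a + (154).
Set (-49)·a + (154) = 56  ⇒  (-49)·a = -98  ⇒  a = 2.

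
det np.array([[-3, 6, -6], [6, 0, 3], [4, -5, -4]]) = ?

Expand along row 2:
  − 6 · |6 -6; -5 -4| = −6·(-24 − 30) = 324
  − 3 · |-3 6; 4 -5| = −3·(15 − 24) = 27
Sum: (324) + (27) = 351

The determinant is 351.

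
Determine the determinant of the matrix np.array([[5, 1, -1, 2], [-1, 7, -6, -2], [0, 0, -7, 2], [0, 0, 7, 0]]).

The matrix is block upper-triangular with a 2×2 block and a 2×2 block on the diagonal, so its determinant equals the product of the determinants of the diagonal blocks.
det of the 2×2 block = 36
det of the 2×2 block = -14
det = (36)·(-14) = -504

-504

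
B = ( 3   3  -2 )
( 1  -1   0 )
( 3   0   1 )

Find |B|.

The determinant is -12.

Expand along column 2:
  − 3 · |1 0; 3 1| = −3·(1 − 0) = -3
  + (-1) · |3 -2; 3 1| = (-1)·(3 − (-6)) = -9
Sum: (-3) + (-9) = -12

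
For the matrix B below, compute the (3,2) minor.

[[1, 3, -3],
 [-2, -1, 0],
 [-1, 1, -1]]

The minor is -6.

Delete row 3 and column 2; the remaining 2×2 submatrix is [1 -3; -2 0].
Its determinant is 1·0 − (-3)·(-2) = -6.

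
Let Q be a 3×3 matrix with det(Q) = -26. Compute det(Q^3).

det(Q^3) = (det Q)^3 = (-26)^3 = -17576

-17576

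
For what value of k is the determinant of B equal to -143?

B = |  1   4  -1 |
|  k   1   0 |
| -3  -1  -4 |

Expanding along the row containing k, det(B) is linear in k: det(B) = (17)·k + (-7).
Set (17)·k + (-7) = -143  ⇒  (17)·k = -136  ⇒  k = -8.

-8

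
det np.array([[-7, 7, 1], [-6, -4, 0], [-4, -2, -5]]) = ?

Expand along row 2:
  − (-6) · |7 1; -2 -5| = −(-6)·(-35 − (-2)) = -198
  + (-4) · |-7 1; -4 -5| = (-4)·(35 − (-4)) = -156
Sum: (-198) + (-156) = -354

-354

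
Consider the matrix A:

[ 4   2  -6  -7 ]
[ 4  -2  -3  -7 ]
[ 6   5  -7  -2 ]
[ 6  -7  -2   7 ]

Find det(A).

Expand along row 1:
  + (4) · M_11   where M_11 = det([-2 -3 -7; 5 -7 -2; -7 -2 7]) = 582
  − (2) · M_12   where M_12 = det([4 -3 -7; 6 -7 -2; 6 -2 7]) = -260
  + (-6) · M_13   where M_13 = det([4 -2 -7; 6 5 -2; 6 -7 7]) = 696
  − (-7) · M_14   where M_14 = det([4 -2 -3; 6 5 -7; 6 -7 -2]) = 40
det = (+1)·(4)·(582) + (-1)·(2)·(-260) + (+1)·(-6)·(696) + (-1)·(-7)·(40) = -1048

The determinant is -1048.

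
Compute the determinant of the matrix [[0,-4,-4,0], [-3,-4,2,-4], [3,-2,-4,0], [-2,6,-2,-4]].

640

Expand along row 1 (it has 2 zeros):
  − (-4) · M_12   where M_12 = det([-3 2 -4; 3 -4 0; -2 -2 -4]) = 32
  + (-4) · M_13   where M_13 = det([-3 -4 -4; 3 -2 0; -2 6 -4]) = -128
det = (-1)·(-4)·(32) + (+1)·(-4)·(-128) = 640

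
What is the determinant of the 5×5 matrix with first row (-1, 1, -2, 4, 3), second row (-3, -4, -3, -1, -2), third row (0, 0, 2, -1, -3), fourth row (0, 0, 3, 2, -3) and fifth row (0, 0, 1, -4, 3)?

The determinant is 294.

The matrix is block upper-triangular with a 2×2 block and a 3×3 block on the diagonal, so its determinant equals the product of the determinants of the diagonal blocks.
det of the 2×2 block = 7
det of the 3×3 block = 42
det = (7)·(42) = 294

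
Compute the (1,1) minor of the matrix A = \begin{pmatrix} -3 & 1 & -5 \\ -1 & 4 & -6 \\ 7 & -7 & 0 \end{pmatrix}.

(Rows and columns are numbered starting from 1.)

The minor is -42.

Delete row 1 and column 1; the remaining 2×2 submatrix is [4 -6; -7 0].
Its determinant is 4·0 − (-6)·(-7) = -42.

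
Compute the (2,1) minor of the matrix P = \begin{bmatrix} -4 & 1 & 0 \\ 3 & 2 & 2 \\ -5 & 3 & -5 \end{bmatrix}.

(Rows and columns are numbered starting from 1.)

-5

Delete row 2 and column 1; the remaining 2×2 submatrix is [1 0; 3 -5].
Its determinant is 1·(-5) − 0·3 = -5.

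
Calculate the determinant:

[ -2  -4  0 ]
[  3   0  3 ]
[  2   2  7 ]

72

Expand along row 1:
  + (-2) · |0 3; 2 7| = (-2)·(0 − 6) = 12
  − (-4) · |3 3; 2 7| = −(-4)·(21 − 6) = 60
Sum: (12) + (60) = 72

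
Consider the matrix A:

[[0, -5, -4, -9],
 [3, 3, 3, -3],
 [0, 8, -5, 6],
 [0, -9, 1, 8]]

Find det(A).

|A| = -3105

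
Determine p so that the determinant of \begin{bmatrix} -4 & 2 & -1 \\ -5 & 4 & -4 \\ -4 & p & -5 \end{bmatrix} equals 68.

-2

Expanding along the column containing p, det(A) is linear in p: det(A) = (-11)·p + (46).
Set (-11)·p + (46) = 68  ⇒  (-11)·p = 22  ⇒  p = -2.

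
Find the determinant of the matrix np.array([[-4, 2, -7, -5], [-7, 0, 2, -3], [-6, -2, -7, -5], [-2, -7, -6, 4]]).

Expand along row 2 (it has 1 zero):
  − (-7) · M_21   where M_21 = det([2 -7 -5; -2 -7 -5; -7 -6 4]) = -232
  − (2) · M_23   where M_23 = det([-4 2 -5; -6 -2 -5; -2 -7 4]) = 50
  + (-3) · M_24   where M_24 = det([-4 2 -7; -6 -2 -7; -2 -7 -6]) = -162
det = (-1)·(-7)·(-232) + (-1)·(2)·(50) + (+1)·(-3)·(-162) = -1238

-1238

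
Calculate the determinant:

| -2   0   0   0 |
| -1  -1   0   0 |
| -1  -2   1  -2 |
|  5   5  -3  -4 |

-20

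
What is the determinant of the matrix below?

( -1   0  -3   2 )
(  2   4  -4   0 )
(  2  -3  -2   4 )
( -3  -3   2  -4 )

Expand along row 1 (it has 1 zero):
  + (-1) · M_11   where M_11 = det([4 -4 0; -3 -2 4; -3 2 -4]) = 96
  + (-3) · M_13   where M_13 = det([2 4 0; 2 -3 4; -3 -3 -4]) = 32
  − (2) · M_14   where M_14 = det([2 4 -4; 2 -3 -2; -3 -3 2]) = 44
det = (+1)·(-1)·(96) + (+1)·(-3)·(32) + (-1)·(2)·(44) = -280

-280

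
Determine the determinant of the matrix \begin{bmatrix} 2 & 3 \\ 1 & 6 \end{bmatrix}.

det = 2·6 − 3·1 = 12 − 3 = 9

The determinant is 9.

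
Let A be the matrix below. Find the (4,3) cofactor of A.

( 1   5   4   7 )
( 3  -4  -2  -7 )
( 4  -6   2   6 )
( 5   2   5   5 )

Delete row 4 and column 3; the remaining 3×3 submatrix is [1 5 7; 3 -4 -7; 4 -6 6].
Its determinant is -310.
The cofactor carries sign (−1)^(4+3) = −1, so C_{4,3} = −(-310) = 310.

310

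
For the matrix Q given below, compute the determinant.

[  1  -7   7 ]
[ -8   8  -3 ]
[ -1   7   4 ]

Expand along column 1:
  + 1 · |8 -3; 7 4| = 1·(32 − (-21)) = 53
  − (-8) · |-7 7; 7 4| = −(-8)·(-28 − 49) = -616
  + (-1) · |-7 7; 8 -3| = (-1)·(21 − 56) = 35
Sum: (53) + (-616) + (35) = -528

det(Q) = -528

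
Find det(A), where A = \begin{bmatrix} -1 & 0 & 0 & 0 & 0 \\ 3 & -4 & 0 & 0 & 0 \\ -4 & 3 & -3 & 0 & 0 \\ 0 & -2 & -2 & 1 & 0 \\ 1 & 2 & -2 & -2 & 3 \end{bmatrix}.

A is lower triangular, so det(A) is the product of the diagonal entries:
det = (-1) · (-4) · (-3) · (1) · (3) = -36

det(A) = -36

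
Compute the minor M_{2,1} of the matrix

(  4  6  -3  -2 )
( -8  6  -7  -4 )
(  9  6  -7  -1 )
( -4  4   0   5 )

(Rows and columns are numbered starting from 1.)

-164

Delete row 2 and column 1; the remaining 3×3 submatrix is [6 -3 -2; 6 -7 -1; 4 0 5].
Its determinant is -164.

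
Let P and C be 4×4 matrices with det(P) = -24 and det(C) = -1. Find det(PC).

24

det(PC) = det(P)·det(C) = (-24)·(-1) = 24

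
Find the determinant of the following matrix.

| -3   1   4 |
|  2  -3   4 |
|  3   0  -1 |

Expand along column 2:
  − 1 · |2 4; 3 -1| = −1·(-2 − 12) = 14
  + (-3) · |-3 4; 3 -1| = (-3)·(3 − 12) = 27
Sum: (14) + (27) = 41

41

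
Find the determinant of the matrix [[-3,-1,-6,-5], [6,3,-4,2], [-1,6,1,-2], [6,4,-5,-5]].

Expand along row 1:
  + (-3) · M_11   where M_11 = det([3 -4 2; 6 1 -2; 4 -5 -5]) = -201
  − (-1) · M_12   where M_12 = det([6 -4 2; -1 1 -2; 6 -5 -5]) = -24
  + (-6) · M_13   where M_13 = det([6 3 2; -1 6 -2; 6 4 -5]) = -263
  − (-5) · M_14   where M_14 = det([6 3 -4; -1 6 1; 6 4 -5]) = -41
det = (+1)·(-3)·(-201) + (-1)·(-1)·(-24) + (+1)·(-6)·(-263) + (-1)·(-5)·(-41) = 1952

1952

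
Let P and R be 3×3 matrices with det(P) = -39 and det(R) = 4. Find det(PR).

det(PR) = det(P)·det(R) = (-39)·(4) = -156

det(PR) = -156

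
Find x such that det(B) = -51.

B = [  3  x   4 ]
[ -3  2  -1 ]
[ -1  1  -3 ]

Expanding along the column containing x, det(B) is linear in x: det(B) = (-8)·x + (-19).
Set (-8)·x + (-19) = -51  ⇒  (-8)·x = -32  ⇒  x = 4.

4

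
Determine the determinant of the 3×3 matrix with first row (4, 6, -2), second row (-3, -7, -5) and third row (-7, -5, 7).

108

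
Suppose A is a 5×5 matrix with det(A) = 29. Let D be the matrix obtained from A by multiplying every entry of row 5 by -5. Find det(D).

Scaling one row by -5 multiplies the determinant by -5.
det(D) = (-5)·(29) = -145

det(D) = -145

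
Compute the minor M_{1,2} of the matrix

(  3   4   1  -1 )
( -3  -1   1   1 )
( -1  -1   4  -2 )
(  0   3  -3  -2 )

43

Delete row 1 and column 2; the remaining 3×3 submatrix is [-3 1 1; -1 4 -2; 0 -3 -2].
Its determinant is 43.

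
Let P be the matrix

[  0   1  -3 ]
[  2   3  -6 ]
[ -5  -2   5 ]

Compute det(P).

|P| = -13

Expand along column 1:
  − 2 · |1 -3; -2 5| = −2·(5 − 6) = 2
  + (-5) · |1 -3; 3 -6| = (-5)·(-6 − (-9)) = -15
Sum: (2) + (-15) = -13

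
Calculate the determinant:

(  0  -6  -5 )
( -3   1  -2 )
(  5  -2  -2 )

Expand along row 1:
  − (-6) · |-3 -2; 5 -2| = −(-6)·(6 − (-10)) = 96
  + (-5) · |-3 1; 5 -2| = (-5)·(6 − 5) = -5
Sum: (96) + (-5) = 91

The determinant is 91.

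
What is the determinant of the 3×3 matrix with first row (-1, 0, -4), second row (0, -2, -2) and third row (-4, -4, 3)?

46

Expand along column 1:
  + (-1) · |-2 -2; -4 3| = (-1)·(-6 − 8) = 14
  + (-4) · |0 -4; -2 -2| = (-4)·(0 − 8) = 32
Sum: (14) + (32) = 46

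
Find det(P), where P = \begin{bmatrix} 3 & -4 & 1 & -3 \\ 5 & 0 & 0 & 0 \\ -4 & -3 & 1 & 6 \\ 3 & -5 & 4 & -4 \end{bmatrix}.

Expand along row 2 (it has 3 zeros):
  − (5) · M_21   where M_21 = det([-4 1 -3; -3 1 6; -5 4 -4]) = 91
det = (-1)·(5)·(91) = -455

|P| = -455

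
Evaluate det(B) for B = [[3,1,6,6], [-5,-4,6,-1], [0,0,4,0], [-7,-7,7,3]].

Expand along row 3 (it has 3 zeros):
  + (4) · M_33   where M_33 = det([3 1 6; -5 -4 -1; -7 -7 3]) = 7
det = (+1)·(4)·(7) = 28

det(B) = 28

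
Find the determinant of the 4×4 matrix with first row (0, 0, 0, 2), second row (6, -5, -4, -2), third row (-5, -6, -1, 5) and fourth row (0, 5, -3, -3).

Expand along row 1 (it has 3 zeros):
  − (2) · M_14   where M_14 = det([6 -5 -4; -5 -6 -1; 0 5 -3]) = 313
det = (-1)·(2)·(313) = -626

The determinant is -626.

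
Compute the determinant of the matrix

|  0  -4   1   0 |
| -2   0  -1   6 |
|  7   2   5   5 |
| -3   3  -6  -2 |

Expand along row 1 (it has 2 zeros):
  − (-4) · M_12   where M_12 = det([-2 -1 6; 7 5 5; -3 -6 -2]) = -201
  + (1) · M_13   where M_13 = det([-2 0 6; 7 2 5; -3 3 -2]) = 200
det = (-1)·(-4)·(-201) + (+1)·(1)·(200) = -604

-604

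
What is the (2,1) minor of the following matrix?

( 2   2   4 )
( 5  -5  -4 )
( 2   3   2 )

Delete row 2 and column 1; the remaining 2×2 submatrix is [2 4; 3 2].
Its determinant is 2·2 − 4·3 = -8.

The minor is -8.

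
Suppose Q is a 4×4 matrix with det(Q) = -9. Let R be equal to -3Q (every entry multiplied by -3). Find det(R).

For a 4×4 matrix, det(-3Q) = (-3)^4·det(Q) = 81·det(Q).
det(R) = (81)·(-9) = -729

-729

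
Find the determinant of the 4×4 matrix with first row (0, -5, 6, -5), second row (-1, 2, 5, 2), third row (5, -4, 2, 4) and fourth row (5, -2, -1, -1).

1173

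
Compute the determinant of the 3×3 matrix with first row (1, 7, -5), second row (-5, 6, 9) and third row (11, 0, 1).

The determinant is 1064.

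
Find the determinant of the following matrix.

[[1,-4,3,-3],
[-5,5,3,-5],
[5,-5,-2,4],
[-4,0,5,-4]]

-47

Expand along row 4 (it has 1 zero):
  − (-4) · M_41   where M_41 = det([-4 3 -3; 5 3 -5; -5 -2 4]) = -8
  − (5) · M_43   where M_43 = det([1 -4 -3; -5 5 -5; 5 -5 4]) = 15
  + (-4) · M_44   where M_44 = det([1 -4 3; -5 5 3; 5 -5 -2]) = -15
det = (-1)·(-4)·(-8) + (-1)·(5)·(15) + (+1)·(-4)·(-15) = -47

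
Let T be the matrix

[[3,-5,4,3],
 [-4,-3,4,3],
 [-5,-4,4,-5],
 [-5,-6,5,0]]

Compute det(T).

det(T) = 369

Expand along row 4 (it has 1 zero):
  − (-5) · M_41   where M_41 = det([-5 4 3; -3 4 3; -4 4 -5]) = 64
  + (-6) · M_42   where M_42 = det([3 4 3; -4 4 3; -5 4 -5]) = -224
  − (5) · M_43   where M_43 = det([3 -5 3; -4 -3 3; -5 -4 -5]) = 259
det = (-1)·(-5)·(64) + (+1)·(-6)·(-224) + (-1)·(5)·(259) = 369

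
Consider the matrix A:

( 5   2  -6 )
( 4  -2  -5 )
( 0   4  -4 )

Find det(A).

Expand along column 1:
  + 5 · |-2 -5; 4 -4| = 5·(8 − (-20)) = 140
  − 4 · |2 -6; 4 -4| = −4·(-8 − (-24)) = -64
Sum: (140) + (-64) = 76

det(A) = 76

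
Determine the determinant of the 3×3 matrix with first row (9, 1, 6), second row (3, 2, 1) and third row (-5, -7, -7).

-113

Expand along column 1:
  + 9 · |2 1; -7 -7| = 9·(-14 − (-7)) = -63
  − 3 · |1 6; -7 -7| = −3·(-7 − (-42)) = -105
  + (-5) · |1 6; 2 1| = (-5)·(1 − 12) = 55
Sum: (-63) + (-105) + (55) = -113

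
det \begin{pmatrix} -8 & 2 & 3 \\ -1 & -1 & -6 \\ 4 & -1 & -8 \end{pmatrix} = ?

The determinant is -65.

Expand along row 1:
  + (-8) · |-1 -6; -1 -8| = (-8)·(8 − 6) = -16
  − 2 · |-1 -6; 4 -8| = −2·(8 − (-24)) = -64
  + 3 · |-1 -1; 4 -1| = 3·(1 − (-4)) = 15
Sum: (-16) + (-64) + (15) = -65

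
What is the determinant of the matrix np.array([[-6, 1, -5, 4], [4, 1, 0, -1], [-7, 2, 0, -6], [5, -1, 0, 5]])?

Expand along column 3 (it has 3 zeros):
  + (-5) · M_13   where M_13 = det([4 1 -1; -7 2 -6; 5 -1 5]) = 24
det = (+1)·(-5)·(24) = -120

-120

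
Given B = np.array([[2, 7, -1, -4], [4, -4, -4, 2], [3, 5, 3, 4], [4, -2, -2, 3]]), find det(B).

56

Expand along row 1:
  + (2) · M_11   where M_11 = det([-4 -4 2; 5 3 4; -2 -2 3]) = 16
  − (7) · M_12   where M_12 = det([4 -4 2; 3 3 4; 4 -2 3]) = 4
  + (-1) · M_13   where M_13 = det([4 -4 2; 3 5 4; 4 -2 3]) = 12
  − (-4) · M_14   where M_14 = det([4 -4 -4; 3 5 3; 4 -2 -2]) = 16
det = (+1)·(2)·(16) + (-1)·(7)·(4) + (+1)·(-1)·(12) + (-1)·(-4)·(16) = 56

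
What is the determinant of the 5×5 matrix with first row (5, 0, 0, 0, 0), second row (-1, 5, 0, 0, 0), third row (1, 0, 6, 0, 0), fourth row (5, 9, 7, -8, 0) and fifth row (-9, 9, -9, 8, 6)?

The determinant is -7200.

The matrix is lower triangular, so the determinant is the product of the diagonal entries:
det = (5) · (5) · (6) · (-8) · (6) = -7200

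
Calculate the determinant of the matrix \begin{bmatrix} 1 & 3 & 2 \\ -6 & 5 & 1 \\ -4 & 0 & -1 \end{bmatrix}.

Expand along row 3:
  + (-4) · |3 2; 5 1| = (-4)·(3 − 10) = 28
  + (-1) · |1 3; -6 5| = (-1)·(5 − (-18)) = -23
Sum: (28) + (-23) = 5

5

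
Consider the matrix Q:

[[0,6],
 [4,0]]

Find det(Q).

det(Q) = 0·0 − 6·4 = 0 − 24 = -24

-24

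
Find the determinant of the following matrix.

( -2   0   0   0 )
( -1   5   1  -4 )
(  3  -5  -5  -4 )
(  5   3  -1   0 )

Expand along row 1 (it has 3 zeros):
  + (-2) · M_11   where M_11 = det([5 1 -4; -5 -5 -4; 3 -1 0]) = -112
det = (+1)·(-2)·(-112) = 224

224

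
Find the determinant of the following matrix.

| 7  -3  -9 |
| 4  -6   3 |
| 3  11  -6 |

-636

Expand along row 1:
  + 7 · |-6 3; 11 -6| = 7·(36 − 33) = 21
  − (-3) · |4 3; 3 -6| = −(-3)·(-24 − 9) = -99
  + (-9) · |4 -6; 3 11| = (-9)·(44 − (-18)) = -558
Sum: (21) + (-99) + (-558) = -636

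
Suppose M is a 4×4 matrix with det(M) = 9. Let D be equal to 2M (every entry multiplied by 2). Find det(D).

144

For a 4×4 matrix, det(2M) = 2^4·det(M) = 16·det(M).
det(D) = (16)·(9) = 144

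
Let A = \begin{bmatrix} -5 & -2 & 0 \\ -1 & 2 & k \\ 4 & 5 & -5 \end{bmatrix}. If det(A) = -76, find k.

Expanding along the column containing k, det(A) is linear in k: det(A) = (17)·k + (60).
Set (17)·k + (60) = -76  ⇒  (17)·k = -136  ⇒  k = -8.

k = -8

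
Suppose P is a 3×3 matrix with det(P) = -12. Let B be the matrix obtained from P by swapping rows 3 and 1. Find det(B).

Swapping two rows multiplies the determinant by −1.
det(B) = (-1)·(-12) = 12

The determinant is 12.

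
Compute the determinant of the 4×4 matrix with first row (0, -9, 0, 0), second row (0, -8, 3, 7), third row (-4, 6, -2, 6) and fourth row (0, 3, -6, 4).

The determinant is 1944.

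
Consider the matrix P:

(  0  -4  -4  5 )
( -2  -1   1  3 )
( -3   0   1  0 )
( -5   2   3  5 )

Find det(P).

det(P) = 134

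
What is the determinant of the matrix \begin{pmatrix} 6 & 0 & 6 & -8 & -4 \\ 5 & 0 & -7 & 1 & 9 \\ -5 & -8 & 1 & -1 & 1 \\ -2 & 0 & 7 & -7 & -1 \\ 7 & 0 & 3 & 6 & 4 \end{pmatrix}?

Expand along column 2 (it has 4 zeros):
  − (-8) · M_32   where M_32 = det([6 6 -8 -4; 5 -7 1 9; -2 7 -7 -1; 7 3 6 4]) = 7648
det = (-1)·(-8)·(7648) = 61184

61184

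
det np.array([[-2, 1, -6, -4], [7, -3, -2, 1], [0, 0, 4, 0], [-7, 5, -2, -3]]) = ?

Expand along row 3 (it has 3 zeros):
  + (4) · M_33   where M_33 = det([-2 1 -4; 7 -3 1; -7 5 -3]) = -50
det = (+1)·(4)·(-50) = -200

The determinant is -200.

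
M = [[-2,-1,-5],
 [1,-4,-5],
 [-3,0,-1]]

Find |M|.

|M| = 36

Expand along column 2:
  − (-1) · |1 -5; -3 -1| = −(-1)·(-1 − 15) = -16
  + (-4) · |-2 -5; -3 -1| = (-4)·(2 − 15) = 52
Sum: (-16) + (52) = 36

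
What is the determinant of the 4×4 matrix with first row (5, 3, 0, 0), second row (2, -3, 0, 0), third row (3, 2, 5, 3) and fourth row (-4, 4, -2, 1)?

The determinant is -231.

The matrix is block lower-triangular with a 2×2 block and a 2×2 block on the diagonal, so its determinant equals the product of the determinants of the diagonal blocks.
det of the 2×2 block = -21
det of the 2×2 block = 11
det = (-21)·(11) = -231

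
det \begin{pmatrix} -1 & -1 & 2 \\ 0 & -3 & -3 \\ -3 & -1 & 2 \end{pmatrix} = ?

-18

Expand along column 1:
  + (-1) · |-3 -3; -1 2| = (-1)·(-6 − 3) = 9
  + (-3) · |-1 2; -3 -3| = (-3)·(3 − (-6)) = -27
Sum: (9) + (-27) = -18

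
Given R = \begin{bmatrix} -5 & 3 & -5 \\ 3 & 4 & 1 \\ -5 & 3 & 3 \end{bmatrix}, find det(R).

Expand along column 1:
  + (-5) · |4 1; 3 3| = (-5)·(12 − 3) = -45
  − 3 · |3 -5; 3 3| = −3·(9 − (-15)) = -72
  + (-5) · |3 -5; 4 1| = (-5)·(3 − (-20)) = -115
Sum: (-45) + (-72) + (-115) = -232

-232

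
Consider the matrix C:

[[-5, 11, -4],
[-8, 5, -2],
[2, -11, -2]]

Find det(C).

The determinant is -372.

Expand along column 1:
  + (-5) · |5 -2; -11 -2| = (-5)·(-10 − 22) = 160
  − (-8) · |11 -4; -11 -2| = −(-8)·(-22 − 44) = -528
  + 2 · |11 -4; 5 -2| = 2·(-22 − (-20)) = -4
Sum: (160) + (-528) + (-4) = -372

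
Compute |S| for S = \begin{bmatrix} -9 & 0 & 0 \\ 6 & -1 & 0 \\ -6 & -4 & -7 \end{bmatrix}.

S is lower triangular, so det(S) is the product of the diagonal entries:
det = (-9) · (-1) · (-7) = -63

The determinant is -63.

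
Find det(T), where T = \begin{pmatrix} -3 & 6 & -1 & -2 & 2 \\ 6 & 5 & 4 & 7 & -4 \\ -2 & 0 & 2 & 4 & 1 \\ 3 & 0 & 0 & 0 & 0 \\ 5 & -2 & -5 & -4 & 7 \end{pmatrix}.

The determinant is 1374.

Expand along row 4 (it has 4 zeros):
  − (3) · M_41   where M_41 = det([6 -1 -2 2; 5 4 7 -4; 0 2 4 1; -2 -5 -4 7]) = -458
det = (-1)·(3)·(-458) = 1374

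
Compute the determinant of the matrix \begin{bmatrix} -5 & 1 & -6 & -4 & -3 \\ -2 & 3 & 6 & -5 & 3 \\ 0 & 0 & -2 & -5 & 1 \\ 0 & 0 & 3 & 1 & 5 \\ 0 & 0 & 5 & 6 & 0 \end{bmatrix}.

The determinant is 676.

The matrix is block upper-triangular with a 2×2 block and a 3×3 block on the diagonal, so its determinant equals the product of the determinants of the diagonal blocks.
det of the 2×2 block = -13
det of the 3×3 block = -52
det = (-13)·(-52) = 676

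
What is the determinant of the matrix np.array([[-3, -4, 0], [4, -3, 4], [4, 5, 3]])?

Expand along column 3:
  − 4 · |-3 -4; 4 5| = −4·(-15 − (-16)) = -4
  + 3 · |-3 -4; 4 -3| = 3·(9 − (-16)) = 75
Sum: (-4) + (75) = 71

71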